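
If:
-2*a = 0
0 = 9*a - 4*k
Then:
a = 0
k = 0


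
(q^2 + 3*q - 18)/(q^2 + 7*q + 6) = (q - 3)/(q + 1)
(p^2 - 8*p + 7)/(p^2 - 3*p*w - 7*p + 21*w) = (p - 1)/(p - 3*w)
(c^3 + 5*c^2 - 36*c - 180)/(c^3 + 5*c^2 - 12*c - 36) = (c^2 - c - 30)/(c^2 - c - 6)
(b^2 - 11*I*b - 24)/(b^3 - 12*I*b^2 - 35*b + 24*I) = 1/(b - I)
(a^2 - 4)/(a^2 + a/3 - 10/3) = 3*(a - 2)/(3*a - 5)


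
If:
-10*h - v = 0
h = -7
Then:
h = -7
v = 70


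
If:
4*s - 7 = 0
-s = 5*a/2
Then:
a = -7/10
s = 7/4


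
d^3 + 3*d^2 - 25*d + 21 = (d - 3)*(d - 1)*(d + 7)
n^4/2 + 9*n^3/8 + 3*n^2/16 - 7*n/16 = n*(n/2 + 1/2)*(n - 1/2)*(n + 7/4)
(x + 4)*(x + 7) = x^2 + 11*x + 28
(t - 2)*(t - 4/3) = t^2 - 10*t/3 + 8/3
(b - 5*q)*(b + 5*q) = b^2 - 25*q^2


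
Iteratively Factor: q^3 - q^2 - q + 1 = (q - 1)*(q^2 - 1) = (q - 1)*(q + 1)*(q - 1)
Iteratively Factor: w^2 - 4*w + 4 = (w - 2)*(w - 2)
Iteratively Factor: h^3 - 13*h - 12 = (h + 3)*(h^2 - 3*h - 4) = (h - 4)*(h + 3)*(h + 1)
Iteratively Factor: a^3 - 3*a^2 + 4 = (a + 1)*(a^2 - 4*a + 4) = (a - 2)*(a + 1)*(a - 2)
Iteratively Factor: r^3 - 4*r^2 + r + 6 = (r - 3)*(r^2 - r - 2) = (r - 3)*(r + 1)*(r - 2)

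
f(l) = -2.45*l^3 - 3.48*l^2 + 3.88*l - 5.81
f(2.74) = -71.70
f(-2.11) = -6.47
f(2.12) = -36.57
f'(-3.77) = -74.35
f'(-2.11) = -14.16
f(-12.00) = 3680.11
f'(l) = -7.35*l^2 - 6.96*l + 3.88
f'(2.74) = -70.37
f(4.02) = -205.61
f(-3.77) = 61.38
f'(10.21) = -833.38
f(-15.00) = 7421.74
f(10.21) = -2936.58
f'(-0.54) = 5.50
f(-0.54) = -8.53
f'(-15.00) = -1545.47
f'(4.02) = -142.88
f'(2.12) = -43.91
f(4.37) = -259.77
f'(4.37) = -166.90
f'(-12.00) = -971.00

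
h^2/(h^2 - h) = h/(h - 1)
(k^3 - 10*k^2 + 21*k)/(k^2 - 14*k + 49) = k*(k - 3)/(k - 7)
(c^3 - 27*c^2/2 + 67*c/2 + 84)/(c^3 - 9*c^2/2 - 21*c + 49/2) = (2*c^2 - 13*c - 24)/(2*c^2 + 5*c - 7)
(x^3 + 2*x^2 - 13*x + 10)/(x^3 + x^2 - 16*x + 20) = (x - 1)/(x - 2)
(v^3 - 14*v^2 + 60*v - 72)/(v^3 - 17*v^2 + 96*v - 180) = (v - 2)/(v - 5)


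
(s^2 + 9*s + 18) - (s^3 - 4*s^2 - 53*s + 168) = -s^3 + 5*s^2 + 62*s - 150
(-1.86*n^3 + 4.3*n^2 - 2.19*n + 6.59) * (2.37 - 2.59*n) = 4.8174*n^4 - 15.5452*n^3 + 15.8631*n^2 - 22.2584*n + 15.6183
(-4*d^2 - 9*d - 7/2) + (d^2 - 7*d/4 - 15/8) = -3*d^2 - 43*d/4 - 43/8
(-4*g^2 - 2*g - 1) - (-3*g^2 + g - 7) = -g^2 - 3*g + 6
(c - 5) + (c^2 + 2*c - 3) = c^2 + 3*c - 8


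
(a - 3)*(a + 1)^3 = a^4 - 6*a^2 - 8*a - 3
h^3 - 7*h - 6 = (h - 3)*(h + 1)*(h + 2)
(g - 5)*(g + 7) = g^2 + 2*g - 35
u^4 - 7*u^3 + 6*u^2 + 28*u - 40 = (u - 5)*(u - 2)^2*(u + 2)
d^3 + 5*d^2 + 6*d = d*(d + 2)*(d + 3)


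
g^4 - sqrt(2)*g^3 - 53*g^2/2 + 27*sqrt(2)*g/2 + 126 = (g - 7*sqrt(2)/2)*(g - 2*sqrt(2))*(g + 3*sqrt(2)/2)*(g + 3*sqrt(2))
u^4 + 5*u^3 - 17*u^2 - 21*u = u*(u - 3)*(u + 1)*(u + 7)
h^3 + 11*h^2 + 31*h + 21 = (h + 1)*(h + 3)*(h + 7)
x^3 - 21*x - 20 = (x - 5)*(x + 1)*(x + 4)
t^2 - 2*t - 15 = (t - 5)*(t + 3)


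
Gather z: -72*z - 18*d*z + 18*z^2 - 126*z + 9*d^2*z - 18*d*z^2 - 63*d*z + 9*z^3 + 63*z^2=9*z^3 + z^2*(81 - 18*d) + z*(9*d^2 - 81*d - 198)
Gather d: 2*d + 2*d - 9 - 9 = 4*d - 18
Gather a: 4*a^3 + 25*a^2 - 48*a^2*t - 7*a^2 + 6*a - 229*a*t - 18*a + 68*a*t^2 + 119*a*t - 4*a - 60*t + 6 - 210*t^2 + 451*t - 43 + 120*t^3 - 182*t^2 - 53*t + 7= 4*a^3 + a^2*(18 - 48*t) + a*(68*t^2 - 110*t - 16) + 120*t^3 - 392*t^2 + 338*t - 30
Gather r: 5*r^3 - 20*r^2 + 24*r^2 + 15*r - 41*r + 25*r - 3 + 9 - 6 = 5*r^3 + 4*r^2 - r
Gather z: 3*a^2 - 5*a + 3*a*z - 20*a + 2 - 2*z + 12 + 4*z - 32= 3*a^2 - 25*a + z*(3*a + 2) - 18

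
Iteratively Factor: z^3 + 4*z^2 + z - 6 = (z + 2)*(z^2 + 2*z - 3) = (z - 1)*(z + 2)*(z + 3)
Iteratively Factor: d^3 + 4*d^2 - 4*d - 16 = (d + 2)*(d^2 + 2*d - 8) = (d - 2)*(d + 2)*(d + 4)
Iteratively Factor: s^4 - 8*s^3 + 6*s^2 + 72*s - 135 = (s - 3)*(s^3 - 5*s^2 - 9*s + 45) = (s - 5)*(s - 3)*(s^2 - 9) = (s - 5)*(s - 3)*(s + 3)*(s - 3)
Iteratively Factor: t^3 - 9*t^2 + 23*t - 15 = (t - 3)*(t^2 - 6*t + 5) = (t - 3)*(t - 1)*(t - 5)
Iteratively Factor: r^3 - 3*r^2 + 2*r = (r)*(r^2 - 3*r + 2) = r*(r - 1)*(r - 2)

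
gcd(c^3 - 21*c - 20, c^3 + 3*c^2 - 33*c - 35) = c^2 - 4*c - 5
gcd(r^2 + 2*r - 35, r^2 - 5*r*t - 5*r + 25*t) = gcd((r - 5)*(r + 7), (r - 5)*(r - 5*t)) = r - 5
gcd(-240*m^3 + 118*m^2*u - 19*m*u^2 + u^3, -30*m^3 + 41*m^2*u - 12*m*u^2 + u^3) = 30*m^2 - 11*m*u + u^2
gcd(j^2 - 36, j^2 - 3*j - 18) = j - 6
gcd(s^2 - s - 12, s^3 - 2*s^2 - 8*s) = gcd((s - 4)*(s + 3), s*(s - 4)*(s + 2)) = s - 4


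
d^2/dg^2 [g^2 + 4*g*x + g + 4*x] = 2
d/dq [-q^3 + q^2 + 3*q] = -3*q^2 + 2*q + 3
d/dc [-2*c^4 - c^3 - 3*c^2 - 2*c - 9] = -8*c^3 - 3*c^2 - 6*c - 2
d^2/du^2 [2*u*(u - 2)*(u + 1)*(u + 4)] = 24*u^2 + 36*u - 24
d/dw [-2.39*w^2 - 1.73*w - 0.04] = -4.78*w - 1.73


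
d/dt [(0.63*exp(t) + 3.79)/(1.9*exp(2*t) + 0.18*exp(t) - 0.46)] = (-(0.63*exp(t) + 3.79)*(3.8*exp(t) + 0.18) + 1.197*exp(2*t) + 0.1134*exp(t) - 0.2898)*exp(t)/(1.9*exp(2*t) + 0.18*exp(t) - 0.46)^2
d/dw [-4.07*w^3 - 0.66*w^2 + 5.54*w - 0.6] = -12.21*w^2 - 1.32*w + 5.54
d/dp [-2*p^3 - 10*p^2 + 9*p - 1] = -6*p^2 - 20*p + 9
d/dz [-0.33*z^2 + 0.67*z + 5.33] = 0.67 - 0.66*z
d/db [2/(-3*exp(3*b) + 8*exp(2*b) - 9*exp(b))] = 2*(9*exp(2*b) - 16*exp(b) + 9)*exp(-b)/(3*exp(2*b) - 8*exp(b) + 9)^2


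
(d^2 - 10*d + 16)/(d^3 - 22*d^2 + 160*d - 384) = (d - 2)/(d^2 - 14*d + 48)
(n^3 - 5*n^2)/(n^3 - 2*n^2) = (n - 5)/(n - 2)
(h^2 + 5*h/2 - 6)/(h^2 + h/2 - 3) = (h + 4)/(h + 2)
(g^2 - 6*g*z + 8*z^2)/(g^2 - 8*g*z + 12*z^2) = (-g + 4*z)/(-g + 6*z)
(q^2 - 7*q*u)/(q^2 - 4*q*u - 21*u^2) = q/(q + 3*u)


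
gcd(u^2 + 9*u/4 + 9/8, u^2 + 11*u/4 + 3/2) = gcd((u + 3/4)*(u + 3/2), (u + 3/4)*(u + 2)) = u + 3/4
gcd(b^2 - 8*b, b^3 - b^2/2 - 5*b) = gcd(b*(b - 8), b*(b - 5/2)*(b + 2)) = b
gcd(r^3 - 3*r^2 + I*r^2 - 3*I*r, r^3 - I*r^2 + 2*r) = r^2 + I*r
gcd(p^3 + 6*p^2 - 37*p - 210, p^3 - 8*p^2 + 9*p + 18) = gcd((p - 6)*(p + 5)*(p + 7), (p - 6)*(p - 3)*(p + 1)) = p - 6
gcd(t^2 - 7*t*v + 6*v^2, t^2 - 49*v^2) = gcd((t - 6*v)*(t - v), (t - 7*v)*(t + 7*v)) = 1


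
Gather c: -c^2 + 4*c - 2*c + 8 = -c^2 + 2*c + 8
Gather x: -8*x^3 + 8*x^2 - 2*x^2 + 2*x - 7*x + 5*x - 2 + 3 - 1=-8*x^3 + 6*x^2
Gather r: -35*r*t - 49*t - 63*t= -35*r*t - 112*t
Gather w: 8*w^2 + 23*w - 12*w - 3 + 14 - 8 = 8*w^2 + 11*w + 3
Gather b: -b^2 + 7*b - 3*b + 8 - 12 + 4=-b^2 + 4*b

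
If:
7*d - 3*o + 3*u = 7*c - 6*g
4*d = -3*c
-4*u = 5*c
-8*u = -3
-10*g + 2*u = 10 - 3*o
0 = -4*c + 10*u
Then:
No Solution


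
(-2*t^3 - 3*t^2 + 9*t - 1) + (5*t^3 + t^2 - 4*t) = 3*t^3 - 2*t^2 + 5*t - 1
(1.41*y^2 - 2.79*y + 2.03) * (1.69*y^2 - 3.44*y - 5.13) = 2.3829*y^4 - 9.5655*y^3 + 5.795*y^2 + 7.3295*y - 10.4139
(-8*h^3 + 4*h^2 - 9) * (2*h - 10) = -16*h^4 + 88*h^3 - 40*h^2 - 18*h + 90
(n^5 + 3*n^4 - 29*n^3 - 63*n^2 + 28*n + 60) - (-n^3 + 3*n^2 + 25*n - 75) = n^5 + 3*n^4 - 28*n^3 - 66*n^2 + 3*n + 135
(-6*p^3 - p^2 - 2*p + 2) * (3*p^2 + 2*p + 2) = -18*p^5 - 15*p^4 - 20*p^3 + 4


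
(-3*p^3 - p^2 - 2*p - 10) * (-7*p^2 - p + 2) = 21*p^5 + 10*p^4 + 9*p^3 + 70*p^2 + 6*p - 20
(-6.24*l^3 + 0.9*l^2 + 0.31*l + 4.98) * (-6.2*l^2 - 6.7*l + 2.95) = 38.688*l^5 + 36.228*l^4 - 26.36*l^3 - 30.298*l^2 - 32.4515*l + 14.691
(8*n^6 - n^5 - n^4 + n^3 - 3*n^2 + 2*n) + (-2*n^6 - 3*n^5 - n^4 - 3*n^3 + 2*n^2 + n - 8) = 6*n^6 - 4*n^5 - 2*n^4 - 2*n^3 - n^2 + 3*n - 8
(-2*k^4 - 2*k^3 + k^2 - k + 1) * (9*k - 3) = -18*k^5 - 12*k^4 + 15*k^3 - 12*k^2 + 12*k - 3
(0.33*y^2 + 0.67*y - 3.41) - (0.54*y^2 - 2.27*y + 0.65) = -0.21*y^2 + 2.94*y - 4.06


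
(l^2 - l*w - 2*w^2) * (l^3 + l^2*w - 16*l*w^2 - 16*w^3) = l^5 - 19*l^3*w^2 - 2*l^2*w^3 + 48*l*w^4 + 32*w^5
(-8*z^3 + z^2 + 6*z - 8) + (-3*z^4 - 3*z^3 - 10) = -3*z^4 - 11*z^3 + z^2 + 6*z - 18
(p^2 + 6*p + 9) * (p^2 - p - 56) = p^4 + 5*p^3 - 53*p^2 - 345*p - 504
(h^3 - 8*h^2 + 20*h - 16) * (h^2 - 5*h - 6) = h^5 - 13*h^4 + 54*h^3 - 68*h^2 - 40*h + 96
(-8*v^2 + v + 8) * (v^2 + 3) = -8*v^4 + v^3 - 16*v^2 + 3*v + 24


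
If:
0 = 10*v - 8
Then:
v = 4/5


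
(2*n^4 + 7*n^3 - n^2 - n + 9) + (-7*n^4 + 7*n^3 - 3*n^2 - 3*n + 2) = -5*n^4 + 14*n^3 - 4*n^2 - 4*n + 11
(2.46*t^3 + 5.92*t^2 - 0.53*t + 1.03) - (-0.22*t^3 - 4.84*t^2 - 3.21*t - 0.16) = 2.68*t^3 + 10.76*t^2 + 2.68*t + 1.19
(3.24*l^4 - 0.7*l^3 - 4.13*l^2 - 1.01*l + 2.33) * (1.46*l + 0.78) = 4.7304*l^5 + 1.5052*l^4 - 6.5758*l^3 - 4.696*l^2 + 2.614*l + 1.8174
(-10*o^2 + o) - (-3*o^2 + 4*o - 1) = -7*o^2 - 3*o + 1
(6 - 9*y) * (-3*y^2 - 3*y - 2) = 27*y^3 + 9*y^2 - 12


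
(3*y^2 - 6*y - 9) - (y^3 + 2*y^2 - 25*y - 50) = -y^3 + y^2 + 19*y + 41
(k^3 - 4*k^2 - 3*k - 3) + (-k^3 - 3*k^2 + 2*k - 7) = -7*k^2 - k - 10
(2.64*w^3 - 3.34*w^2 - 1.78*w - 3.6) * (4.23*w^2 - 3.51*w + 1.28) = 11.1672*w^5 - 23.3946*w^4 + 7.5732*w^3 - 13.2554*w^2 + 10.3576*w - 4.608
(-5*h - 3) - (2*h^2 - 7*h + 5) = -2*h^2 + 2*h - 8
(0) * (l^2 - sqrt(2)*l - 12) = 0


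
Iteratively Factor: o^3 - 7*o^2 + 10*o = (o)*(o^2 - 7*o + 10) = o*(o - 2)*(o - 5)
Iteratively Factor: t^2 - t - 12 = (t - 4)*(t + 3)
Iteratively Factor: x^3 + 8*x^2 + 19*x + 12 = (x + 4)*(x^2 + 4*x + 3) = (x + 3)*(x + 4)*(x + 1)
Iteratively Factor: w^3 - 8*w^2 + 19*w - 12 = (w - 4)*(w^2 - 4*w + 3) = (w - 4)*(w - 3)*(w - 1)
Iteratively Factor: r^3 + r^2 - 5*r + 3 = (r - 1)*(r^2 + 2*r - 3) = (r - 1)*(r + 3)*(r - 1)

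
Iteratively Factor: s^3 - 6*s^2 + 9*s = (s)*(s^2 - 6*s + 9) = s*(s - 3)*(s - 3)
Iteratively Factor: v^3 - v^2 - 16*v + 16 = (v - 1)*(v^2 - 16) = (v - 1)*(v + 4)*(v - 4)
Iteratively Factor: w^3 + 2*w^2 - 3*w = (w + 3)*(w^2 - w) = (w - 1)*(w + 3)*(w)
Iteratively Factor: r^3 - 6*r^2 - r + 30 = (r - 5)*(r^2 - r - 6) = (r - 5)*(r - 3)*(r + 2)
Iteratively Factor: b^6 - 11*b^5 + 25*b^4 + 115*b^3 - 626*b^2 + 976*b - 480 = (b - 5)*(b^5 - 6*b^4 - 5*b^3 + 90*b^2 - 176*b + 96) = (b - 5)*(b + 4)*(b^4 - 10*b^3 + 35*b^2 - 50*b + 24) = (b - 5)*(b - 1)*(b + 4)*(b^3 - 9*b^2 + 26*b - 24) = (b - 5)*(b - 3)*(b - 1)*(b + 4)*(b^2 - 6*b + 8) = (b - 5)*(b - 3)*(b - 2)*(b - 1)*(b + 4)*(b - 4)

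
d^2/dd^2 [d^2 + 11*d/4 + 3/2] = 2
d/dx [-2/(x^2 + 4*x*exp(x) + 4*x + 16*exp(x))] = 4*(2*x*exp(x) + x + 10*exp(x) + 2)/(x^2 + 4*x*exp(x) + 4*x + 16*exp(x))^2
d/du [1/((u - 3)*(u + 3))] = -2*u/(u^4 - 18*u^2 + 81)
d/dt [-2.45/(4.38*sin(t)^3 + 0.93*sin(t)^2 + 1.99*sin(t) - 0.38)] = (32.193*sin(t)^2 + 4.557*sin(t) + 4.8755)*cos(t)/(4.38*sin(t)^3 + 0.93*sin(t)^2 + 1.99*sin(t) - 0.38)^2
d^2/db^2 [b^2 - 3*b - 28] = 2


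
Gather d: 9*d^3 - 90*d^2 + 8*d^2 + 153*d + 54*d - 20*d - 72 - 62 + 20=9*d^3 - 82*d^2 + 187*d - 114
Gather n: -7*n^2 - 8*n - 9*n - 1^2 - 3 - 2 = -7*n^2 - 17*n - 6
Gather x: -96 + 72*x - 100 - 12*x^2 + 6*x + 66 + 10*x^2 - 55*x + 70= -2*x^2 + 23*x - 60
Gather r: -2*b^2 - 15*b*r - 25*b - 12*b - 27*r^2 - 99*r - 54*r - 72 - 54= -2*b^2 - 37*b - 27*r^2 + r*(-15*b - 153) - 126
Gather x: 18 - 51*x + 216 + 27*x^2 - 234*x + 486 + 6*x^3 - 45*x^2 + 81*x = 6*x^3 - 18*x^2 - 204*x + 720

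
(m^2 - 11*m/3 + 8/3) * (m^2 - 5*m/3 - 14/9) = m^4 - 16*m^3/3 + 65*m^2/9 + 34*m/27 - 112/27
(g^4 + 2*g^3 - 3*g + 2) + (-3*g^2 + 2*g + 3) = g^4 + 2*g^3 - 3*g^2 - g + 5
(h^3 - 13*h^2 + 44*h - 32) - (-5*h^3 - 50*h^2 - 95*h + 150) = 6*h^3 + 37*h^2 + 139*h - 182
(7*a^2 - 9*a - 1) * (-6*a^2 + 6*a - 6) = -42*a^4 + 96*a^3 - 90*a^2 + 48*a + 6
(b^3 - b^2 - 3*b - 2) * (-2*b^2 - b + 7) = -2*b^5 + b^4 + 14*b^3 - 19*b - 14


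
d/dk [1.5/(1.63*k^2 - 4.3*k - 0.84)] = (6.45 - 4.89*k)/(-1.63*k^2 + 4.3*k + 0.84)^2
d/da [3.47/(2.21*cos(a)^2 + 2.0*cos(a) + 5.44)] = (15.3374*cos(a) + 6.94)*sin(a)/(2.21*cos(a)^2 + 2.0*cos(a) + 5.44)^2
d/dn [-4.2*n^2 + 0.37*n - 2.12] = 0.37 - 8.4*n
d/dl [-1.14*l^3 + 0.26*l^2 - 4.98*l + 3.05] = -3.42*l^2 + 0.52*l - 4.98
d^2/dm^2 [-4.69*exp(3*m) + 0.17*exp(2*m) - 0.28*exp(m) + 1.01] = (-42.21*exp(2*m) + 0.68*exp(m) - 0.28)*exp(m)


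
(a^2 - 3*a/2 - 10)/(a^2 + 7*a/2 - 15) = (2*a^2 - 3*a - 20)/(2*a^2 + 7*a - 30)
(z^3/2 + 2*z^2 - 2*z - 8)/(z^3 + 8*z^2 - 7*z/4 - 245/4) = 2*(z^3 + 4*z^2 - 4*z - 16)/(4*z^3 + 32*z^2 - 7*z - 245)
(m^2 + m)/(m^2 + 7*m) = (m + 1)/(m + 7)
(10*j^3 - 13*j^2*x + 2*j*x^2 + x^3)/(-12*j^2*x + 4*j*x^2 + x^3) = (-5*j^2 + 4*j*x + x^2)/(x*(6*j + x))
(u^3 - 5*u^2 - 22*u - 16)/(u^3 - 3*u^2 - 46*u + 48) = (u^2 + 3*u + 2)/(u^2 + 5*u - 6)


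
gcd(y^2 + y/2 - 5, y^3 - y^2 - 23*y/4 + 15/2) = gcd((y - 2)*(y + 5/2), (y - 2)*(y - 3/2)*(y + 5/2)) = y^2 + y/2 - 5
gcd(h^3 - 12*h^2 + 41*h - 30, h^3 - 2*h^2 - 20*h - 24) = h - 6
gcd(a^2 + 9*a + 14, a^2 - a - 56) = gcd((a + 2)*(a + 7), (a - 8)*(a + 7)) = a + 7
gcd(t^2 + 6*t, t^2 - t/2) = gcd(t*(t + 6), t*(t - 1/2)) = t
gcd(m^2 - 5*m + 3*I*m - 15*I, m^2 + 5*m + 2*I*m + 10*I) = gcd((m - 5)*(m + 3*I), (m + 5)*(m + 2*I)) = 1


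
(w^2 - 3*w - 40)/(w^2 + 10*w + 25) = (w - 8)/(w + 5)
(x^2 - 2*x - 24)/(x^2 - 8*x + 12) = (x + 4)/(x - 2)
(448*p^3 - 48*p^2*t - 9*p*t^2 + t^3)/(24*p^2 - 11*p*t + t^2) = (56*p^2 + p*t - t^2)/(3*p - t)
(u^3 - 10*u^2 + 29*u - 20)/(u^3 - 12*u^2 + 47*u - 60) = (u - 1)/(u - 3)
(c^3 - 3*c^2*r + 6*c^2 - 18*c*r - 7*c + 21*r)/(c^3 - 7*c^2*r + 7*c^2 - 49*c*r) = (-c^2 + 3*c*r + c - 3*r)/(c*(-c + 7*r))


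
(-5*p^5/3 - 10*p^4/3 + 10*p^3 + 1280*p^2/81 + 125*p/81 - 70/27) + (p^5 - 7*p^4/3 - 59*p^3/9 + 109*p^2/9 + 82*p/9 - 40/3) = -2*p^5/3 - 17*p^4/3 + 31*p^3/9 + 2261*p^2/81 + 863*p/81 - 430/27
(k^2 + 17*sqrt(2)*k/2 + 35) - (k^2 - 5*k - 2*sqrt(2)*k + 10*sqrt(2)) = 5*k + 21*sqrt(2)*k/2 - 10*sqrt(2) + 35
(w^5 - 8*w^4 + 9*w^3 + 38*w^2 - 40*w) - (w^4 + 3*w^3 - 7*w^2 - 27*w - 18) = w^5 - 9*w^4 + 6*w^3 + 45*w^2 - 13*w + 18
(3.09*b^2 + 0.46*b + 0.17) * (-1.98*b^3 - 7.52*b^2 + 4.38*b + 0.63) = -6.1182*b^5 - 24.1476*b^4 + 9.7384*b^3 + 2.6831*b^2 + 1.0344*b + 0.1071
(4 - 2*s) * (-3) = 6*s - 12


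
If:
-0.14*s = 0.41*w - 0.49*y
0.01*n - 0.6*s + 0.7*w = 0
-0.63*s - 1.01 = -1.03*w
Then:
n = 21.5478260869565*y - 86.3204968944099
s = 1.25391304347826*y - 1.0288198757764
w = 0.76695652173913*y + 0.351304347826087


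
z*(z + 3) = z^2 + 3*z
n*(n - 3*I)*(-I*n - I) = -I*n^3 - 3*n^2 - I*n^2 - 3*n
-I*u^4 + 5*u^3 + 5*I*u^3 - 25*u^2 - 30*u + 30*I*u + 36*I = (u - 6)*(u - I)*(u + 6*I)*(-I*u - I)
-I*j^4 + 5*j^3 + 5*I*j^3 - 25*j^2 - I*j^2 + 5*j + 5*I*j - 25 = (j - 5)*(j - I)*(j + 5*I)*(-I*j + 1)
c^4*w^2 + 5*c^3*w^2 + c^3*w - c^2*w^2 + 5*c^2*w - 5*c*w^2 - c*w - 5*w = (c - 1)*(c + 5)*(c*w + 1)*(c*w + w)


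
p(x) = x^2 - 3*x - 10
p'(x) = 2*x - 3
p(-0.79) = -7.01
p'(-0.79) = -4.58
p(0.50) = -11.25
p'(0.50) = -2.00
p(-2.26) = 1.89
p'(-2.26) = -7.52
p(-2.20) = 1.44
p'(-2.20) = -7.40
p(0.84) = -11.81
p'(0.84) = -1.32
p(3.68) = -7.50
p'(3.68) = 4.36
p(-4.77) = 27.06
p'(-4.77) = -12.54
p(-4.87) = 28.33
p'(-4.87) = -12.74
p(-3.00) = 8.00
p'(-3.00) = -9.00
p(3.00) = -10.00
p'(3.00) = 3.00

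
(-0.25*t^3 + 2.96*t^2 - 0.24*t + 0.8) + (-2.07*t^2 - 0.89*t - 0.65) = -0.25*t^3 + 0.89*t^2 - 1.13*t + 0.15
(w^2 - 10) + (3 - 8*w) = w^2 - 8*w - 7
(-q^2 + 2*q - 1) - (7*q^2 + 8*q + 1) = -8*q^2 - 6*q - 2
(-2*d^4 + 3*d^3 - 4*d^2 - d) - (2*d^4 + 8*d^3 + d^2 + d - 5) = -4*d^4 - 5*d^3 - 5*d^2 - 2*d + 5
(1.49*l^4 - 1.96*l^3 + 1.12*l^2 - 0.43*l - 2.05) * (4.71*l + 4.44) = 7.0179*l^5 - 2.616*l^4 - 3.4272*l^3 + 2.9475*l^2 - 11.5647*l - 9.102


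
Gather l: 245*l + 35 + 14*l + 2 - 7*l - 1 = 252*l + 36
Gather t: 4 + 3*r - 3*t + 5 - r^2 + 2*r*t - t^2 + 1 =-r^2 + 3*r - t^2 + t*(2*r - 3) + 10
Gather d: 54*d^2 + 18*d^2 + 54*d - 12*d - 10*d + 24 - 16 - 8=72*d^2 + 32*d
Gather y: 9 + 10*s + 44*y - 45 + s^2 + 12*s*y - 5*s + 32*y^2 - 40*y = s^2 + 5*s + 32*y^2 + y*(12*s + 4) - 36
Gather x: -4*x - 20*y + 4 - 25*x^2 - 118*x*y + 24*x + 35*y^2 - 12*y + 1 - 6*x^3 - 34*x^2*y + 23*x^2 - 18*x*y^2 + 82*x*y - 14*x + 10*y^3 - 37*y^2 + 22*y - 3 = -6*x^3 + x^2*(-34*y - 2) + x*(-18*y^2 - 36*y + 6) + 10*y^3 - 2*y^2 - 10*y + 2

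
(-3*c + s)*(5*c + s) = -15*c^2 + 2*c*s + s^2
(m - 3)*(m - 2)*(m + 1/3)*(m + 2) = m^4 - 8*m^3/3 - 5*m^2 + 32*m/3 + 4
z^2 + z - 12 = (z - 3)*(z + 4)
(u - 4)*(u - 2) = u^2 - 6*u + 8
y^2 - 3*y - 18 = (y - 6)*(y + 3)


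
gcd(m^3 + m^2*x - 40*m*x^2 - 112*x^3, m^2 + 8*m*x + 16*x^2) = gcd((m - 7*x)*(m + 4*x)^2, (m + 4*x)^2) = m^2 + 8*m*x + 16*x^2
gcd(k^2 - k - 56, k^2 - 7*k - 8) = k - 8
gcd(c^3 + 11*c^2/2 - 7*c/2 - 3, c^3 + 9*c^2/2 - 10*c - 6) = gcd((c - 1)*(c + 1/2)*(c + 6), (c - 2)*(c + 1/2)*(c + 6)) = c^2 + 13*c/2 + 3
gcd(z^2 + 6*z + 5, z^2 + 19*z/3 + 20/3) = z + 5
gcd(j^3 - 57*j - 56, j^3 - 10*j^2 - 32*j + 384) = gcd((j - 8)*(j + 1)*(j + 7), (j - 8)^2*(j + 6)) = j - 8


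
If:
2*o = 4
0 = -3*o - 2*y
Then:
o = 2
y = -3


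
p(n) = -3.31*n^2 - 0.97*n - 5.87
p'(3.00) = -20.83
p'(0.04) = -1.23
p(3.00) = -38.57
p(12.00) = -494.15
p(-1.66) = -13.38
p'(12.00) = -80.41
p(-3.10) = -34.67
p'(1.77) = -12.69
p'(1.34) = -9.84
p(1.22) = -11.98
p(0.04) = -5.91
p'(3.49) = -24.07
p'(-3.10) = 19.55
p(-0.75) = -7.00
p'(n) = -6.62*n - 0.97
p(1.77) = -17.96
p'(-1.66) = 10.02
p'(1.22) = -9.05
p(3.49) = -49.57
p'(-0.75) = 4.00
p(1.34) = -13.11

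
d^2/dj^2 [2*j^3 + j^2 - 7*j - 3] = 12*j + 2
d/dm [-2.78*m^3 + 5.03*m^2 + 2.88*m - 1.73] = -8.34*m^2 + 10.06*m + 2.88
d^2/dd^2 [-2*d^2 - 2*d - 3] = -4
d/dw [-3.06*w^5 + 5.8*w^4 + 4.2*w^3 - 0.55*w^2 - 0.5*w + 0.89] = -15.3*w^4 + 23.2*w^3 + 12.6*w^2 - 1.1*w - 0.5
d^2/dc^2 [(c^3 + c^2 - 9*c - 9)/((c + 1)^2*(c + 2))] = 2*(-3*c^3 - 33*c^2 - 81*c - 59)/(c^6 + 9*c^5 + 33*c^4 + 63*c^3 + 66*c^2 + 36*c + 8)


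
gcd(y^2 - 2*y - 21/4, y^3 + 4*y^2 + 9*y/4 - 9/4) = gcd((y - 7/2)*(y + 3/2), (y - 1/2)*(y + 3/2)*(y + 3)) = y + 3/2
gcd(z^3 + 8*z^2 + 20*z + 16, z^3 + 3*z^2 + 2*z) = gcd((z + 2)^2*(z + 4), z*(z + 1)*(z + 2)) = z + 2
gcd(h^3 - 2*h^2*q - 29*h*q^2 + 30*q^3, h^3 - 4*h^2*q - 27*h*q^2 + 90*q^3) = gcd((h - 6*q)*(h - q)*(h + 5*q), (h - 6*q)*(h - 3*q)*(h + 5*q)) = -h^2 + h*q + 30*q^2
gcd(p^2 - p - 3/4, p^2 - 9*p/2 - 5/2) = p + 1/2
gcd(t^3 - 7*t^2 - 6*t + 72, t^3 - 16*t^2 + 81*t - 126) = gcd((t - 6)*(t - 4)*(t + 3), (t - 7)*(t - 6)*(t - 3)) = t - 6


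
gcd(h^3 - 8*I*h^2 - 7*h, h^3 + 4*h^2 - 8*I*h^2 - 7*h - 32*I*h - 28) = h^2 - 8*I*h - 7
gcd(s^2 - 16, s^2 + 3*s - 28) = s - 4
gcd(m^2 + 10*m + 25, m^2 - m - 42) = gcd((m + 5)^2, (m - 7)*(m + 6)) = 1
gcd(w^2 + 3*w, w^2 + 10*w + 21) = w + 3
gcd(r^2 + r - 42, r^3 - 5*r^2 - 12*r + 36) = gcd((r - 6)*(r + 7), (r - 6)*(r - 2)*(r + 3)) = r - 6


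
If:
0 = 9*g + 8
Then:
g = -8/9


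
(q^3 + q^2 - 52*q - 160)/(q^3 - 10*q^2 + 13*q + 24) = (q^2 + 9*q + 20)/(q^2 - 2*q - 3)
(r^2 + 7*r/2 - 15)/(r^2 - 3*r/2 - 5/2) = (r + 6)/(r + 1)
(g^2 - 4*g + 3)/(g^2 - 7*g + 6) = (g - 3)/(g - 6)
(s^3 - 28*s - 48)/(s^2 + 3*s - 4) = (s^2 - 4*s - 12)/(s - 1)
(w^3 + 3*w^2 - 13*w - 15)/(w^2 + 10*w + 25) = (w^2 - 2*w - 3)/(w + 5)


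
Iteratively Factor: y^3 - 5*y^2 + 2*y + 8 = (y - 4)*(y^2 - y - 2) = (y - 4)*(y - 2)*(y + 1)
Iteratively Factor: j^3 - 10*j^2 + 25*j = (j)*(j^2 - 10*j + 25) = j*(j - 5)*(j - 5)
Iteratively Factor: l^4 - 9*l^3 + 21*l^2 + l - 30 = (l - 2)*(l^3 - 7*l^2 + 7*l + 15) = (l - 2)*(l + 1)*(l^2 - 8*l + 15) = (l - 5)*(l - 2)*(l + 1)*(l - 3)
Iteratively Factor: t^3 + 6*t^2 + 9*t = (t + 3)*(t^2 + 3*t) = t*(t + 3)*(t + 3)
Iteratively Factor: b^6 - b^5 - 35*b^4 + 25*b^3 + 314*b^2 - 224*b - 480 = (b + 4)*(b^5 - 5*b^4 - 15*b^3 + 85*b^2 - 26*b - 120) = (b + 4)^2*(b^4 - 9*b^3 + 21*b^2 + b - 30) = (b + 1)*(b + 4)^2*(b^3 - 10*b^2 + 31*b - 30) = (b - 5)*(b + 1)*(b + 4)^2*(b^2 - 5*b + 6) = (b - 5)*(b - 3)*(b + 1)*(b + 4)^2*(b - 2)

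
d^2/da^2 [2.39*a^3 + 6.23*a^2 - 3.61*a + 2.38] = 14.34*a + 12.46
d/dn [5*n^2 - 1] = 10*n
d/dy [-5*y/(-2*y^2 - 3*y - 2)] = 10*(1 - y^2)/(4*y^4 + 12*y^3 + 17*y^2 + 12*y + 4)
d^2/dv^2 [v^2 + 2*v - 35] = 2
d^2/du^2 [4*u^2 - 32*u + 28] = 8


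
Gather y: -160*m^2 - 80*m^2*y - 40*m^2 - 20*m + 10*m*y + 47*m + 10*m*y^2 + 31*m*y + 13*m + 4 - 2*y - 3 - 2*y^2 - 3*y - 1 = -200*m^2 + 40*m + y^2*(10*m - 2) + y*(-80*m^2 + 41*m - 5)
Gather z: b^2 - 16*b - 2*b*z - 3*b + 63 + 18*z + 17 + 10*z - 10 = b^2 - 19*b + z*(28 - 2*b) + 70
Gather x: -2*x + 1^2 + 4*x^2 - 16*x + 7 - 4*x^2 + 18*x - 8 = 0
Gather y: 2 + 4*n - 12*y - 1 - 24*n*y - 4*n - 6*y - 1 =y*(-24*n - 18)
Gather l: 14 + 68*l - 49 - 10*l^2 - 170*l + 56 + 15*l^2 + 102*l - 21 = 5*l^2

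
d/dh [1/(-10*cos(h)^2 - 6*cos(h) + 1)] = -2*(10*cos(h) + 3)*sin(h)/(10*cos(h)^2 + 6*cos(h) - 1)^2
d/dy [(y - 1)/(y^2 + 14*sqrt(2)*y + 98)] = (y^2 + 14*sqrt(2)*y - 2*(y - 1)*(y + 7*sqrt(2)) + 98)/(y^2 + 14*sqrt(2)*y + 98)^2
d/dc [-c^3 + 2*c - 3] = 2 - 3*c^2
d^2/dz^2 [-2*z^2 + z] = -4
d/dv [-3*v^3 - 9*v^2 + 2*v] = -9*v^2 - 18*v + 2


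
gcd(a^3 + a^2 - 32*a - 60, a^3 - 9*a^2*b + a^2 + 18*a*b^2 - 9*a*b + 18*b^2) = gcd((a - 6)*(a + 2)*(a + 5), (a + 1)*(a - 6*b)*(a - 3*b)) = 1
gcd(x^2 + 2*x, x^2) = x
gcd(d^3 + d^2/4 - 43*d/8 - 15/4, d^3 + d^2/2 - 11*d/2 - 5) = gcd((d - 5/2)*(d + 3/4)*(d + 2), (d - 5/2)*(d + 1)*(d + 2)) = d^2 - d/2 - 5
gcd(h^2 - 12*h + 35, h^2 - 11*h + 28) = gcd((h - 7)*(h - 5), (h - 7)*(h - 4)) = h - 7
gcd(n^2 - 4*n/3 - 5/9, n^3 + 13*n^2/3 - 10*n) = n - 5/3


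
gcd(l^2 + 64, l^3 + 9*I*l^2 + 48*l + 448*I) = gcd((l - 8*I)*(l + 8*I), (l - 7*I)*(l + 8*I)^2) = l + 8*I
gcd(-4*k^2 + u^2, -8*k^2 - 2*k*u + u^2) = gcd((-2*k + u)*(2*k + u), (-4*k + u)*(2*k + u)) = 2*k + u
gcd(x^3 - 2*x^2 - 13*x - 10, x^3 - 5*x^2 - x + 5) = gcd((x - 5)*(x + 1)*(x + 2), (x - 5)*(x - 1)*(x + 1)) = x^2 - 4*x - 5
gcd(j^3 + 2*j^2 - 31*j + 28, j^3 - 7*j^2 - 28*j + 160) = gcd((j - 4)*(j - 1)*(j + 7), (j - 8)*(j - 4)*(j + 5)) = j - 4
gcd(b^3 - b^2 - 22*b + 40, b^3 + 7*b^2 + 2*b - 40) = b^2 + 3*b - 10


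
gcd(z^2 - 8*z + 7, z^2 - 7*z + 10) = 1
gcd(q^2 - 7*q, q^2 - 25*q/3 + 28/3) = q - 7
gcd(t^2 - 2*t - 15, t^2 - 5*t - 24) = t + 3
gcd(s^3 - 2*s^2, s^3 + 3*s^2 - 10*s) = s^2 - 2*s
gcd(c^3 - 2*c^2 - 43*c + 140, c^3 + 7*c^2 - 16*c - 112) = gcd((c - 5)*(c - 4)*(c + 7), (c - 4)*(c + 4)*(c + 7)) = c^2 + 3*c - 28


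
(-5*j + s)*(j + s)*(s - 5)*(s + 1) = -5*j^2*s^2 + 20*j^2*s + 25*j^2 - 4*j*s^3 + 16*j*s^2 + 20*j*s + s^4 - 4*s^3 - 5*s^2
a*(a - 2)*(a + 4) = a^3 + 2*a^2 - 8*a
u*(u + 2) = u^2 + 2*u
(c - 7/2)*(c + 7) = c^2 + 7*c/2 - 49/2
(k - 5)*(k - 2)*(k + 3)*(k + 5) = k^4 + k^3 - 31*k^2 - 25*k + 150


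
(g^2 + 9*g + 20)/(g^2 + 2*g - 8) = (g + 5)/(g - 2)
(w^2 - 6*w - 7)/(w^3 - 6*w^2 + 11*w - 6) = (w^2 - 6*w - 7)/(w^3 - 6*w^2 + 11*w - 6)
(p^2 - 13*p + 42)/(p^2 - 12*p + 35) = (p - 6)/(p - 5)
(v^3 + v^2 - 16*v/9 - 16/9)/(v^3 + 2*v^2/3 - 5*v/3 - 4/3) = (v + 4/3)/(v + 1)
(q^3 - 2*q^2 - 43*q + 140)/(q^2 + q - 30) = (q^2 + 3*q - 28)/(q + 6)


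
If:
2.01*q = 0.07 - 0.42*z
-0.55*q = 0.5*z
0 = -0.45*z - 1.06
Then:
No Solution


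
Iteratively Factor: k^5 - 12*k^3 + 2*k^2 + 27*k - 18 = (k - 1)*(k^4 + k^3 - 11*k^2 - 9*k + 18) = (k - 3)*(k - 1)*(k^3 + 4*k^2 + k - 6) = (k - 3)*(k - 1)*(k + 3)*(k^2 + k - 2) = (k - 3)*(k - 1)^2*(k + 3)*(k + 2)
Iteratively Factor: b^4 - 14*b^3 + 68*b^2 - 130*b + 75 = (b - 5)*(b^3 - 9*b^2 + 23*b - 15) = (b - 5)^2*(b^2 - 4*b + 3) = (b - 5)^2*(b - 1)*(b - 3)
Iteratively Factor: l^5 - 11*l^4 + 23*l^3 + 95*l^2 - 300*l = (l + 3)*(l^4 - 14*l^3 + 65*l^2 - 100*l) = (l - 4)*(l + 3)*(l^3 - 10*l^2 + 25*l) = (l - 5)*(l - 4)*(l + 3)*(l^2 - 5*l) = l*(l - 5)*(l - 4)*(l + 3)*(l - 5)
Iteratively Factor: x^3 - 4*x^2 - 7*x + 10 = (x + 2)*(x^2 - 6*x + 5) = (x - 1)*(x + 2)*(x - 5)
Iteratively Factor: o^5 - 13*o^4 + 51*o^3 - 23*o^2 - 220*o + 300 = (o + 2)*(o^4 - 15*o^3 + 81*o^2 - 185*o + 150) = (o - 3)*(o + 2)*(o^3 - 12*o^2 + 45*o - 50) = (o - 5)*(o - 3)*(o + 2)*(o^2 - 7*o + 10) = (o - 5)*(o - 3)*(o - 2)*(o + 2)*(o - 5)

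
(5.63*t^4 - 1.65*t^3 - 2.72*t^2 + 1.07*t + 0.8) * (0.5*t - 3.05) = 2.815*t^5 - 17.9965*t^4 + 3.6725*t^3 + 8.831*t^2 - 2.8635*t - 2.44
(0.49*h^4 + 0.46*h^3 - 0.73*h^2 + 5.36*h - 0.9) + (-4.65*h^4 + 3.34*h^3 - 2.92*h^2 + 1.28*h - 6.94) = -4.16*h^4 + 3.8*h^3 - 3.65*h^2 + 6.64*h - 7.84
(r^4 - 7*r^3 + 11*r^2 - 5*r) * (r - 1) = r^5 - 8*r^4 + 18*r^3 - 16*r^2 + 5*r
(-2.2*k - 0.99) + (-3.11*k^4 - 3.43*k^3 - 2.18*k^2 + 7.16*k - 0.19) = -3.11*k^4 - 3.43*k^3 - 2.18*k^2 + 4.96*k - 1.18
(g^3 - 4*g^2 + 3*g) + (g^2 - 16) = g^3 - 3*g^2 + 3*g - 16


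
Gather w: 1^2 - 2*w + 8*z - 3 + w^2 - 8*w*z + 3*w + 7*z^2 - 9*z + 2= w^2 + w*(1 - 8*z) + 7*z^2 - z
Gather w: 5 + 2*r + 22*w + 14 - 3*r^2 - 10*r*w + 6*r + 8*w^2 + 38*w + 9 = -3*r^2 + 8*r + 8*w^2 + w*(60 - 10*r) + 28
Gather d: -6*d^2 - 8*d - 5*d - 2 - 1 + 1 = -6*d^2 - 13*d - 2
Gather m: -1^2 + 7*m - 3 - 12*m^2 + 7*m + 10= -12*m^2 + 14*m + 6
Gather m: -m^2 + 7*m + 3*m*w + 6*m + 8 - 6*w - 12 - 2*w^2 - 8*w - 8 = -m^2 + m*(3*w + 13) - 2*w^2 - 14*w - 12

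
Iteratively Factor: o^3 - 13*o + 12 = (o + 4)*(o^2 - 4*o + 3) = (o - 3)*(o + 4)*(o - 1)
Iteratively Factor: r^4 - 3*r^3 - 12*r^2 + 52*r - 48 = (r - 2)*(r^3 - r^2 - 14*r + 24) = (r - 3)*(r - 2)*(r^2 + 2*r - 8) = (r - 3)*(r - 2)*(r + 4)*(r - 2)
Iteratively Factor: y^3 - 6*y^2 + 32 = (y - 4)*(y^2 - 2*y - 8) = (y - 4)^2*(y + 2)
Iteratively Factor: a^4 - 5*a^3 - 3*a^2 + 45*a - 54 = (a + 3)*(a^3 - 8*a^2 + 21*a - 18) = (a - 2)*(a + 3)*(a^2 - 6*a + 9) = (a - 3)*(a - 2)*(a + 3)*(a - 3)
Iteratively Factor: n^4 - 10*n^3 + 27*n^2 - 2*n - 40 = (n - 5)*(n^3 - 5*n^2 + 2*n + 8) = (n - 5)*(n - 2)*(n^2 - 3*n - 4) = (n - 5)*(n - 4)*(n - 2)*(n + 1)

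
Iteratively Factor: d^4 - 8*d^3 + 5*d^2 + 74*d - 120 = (d - 4)*(d^3 - 4*d^2 - 11*d + 30) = (d - 4)*(d - 2)*(d^2 - 2*d - 15) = (d - 4)*(d - 2)*(d + 3)*(d - 5)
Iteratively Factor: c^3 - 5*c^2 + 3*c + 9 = (c - 3)*(c^2 - 2*c - 3) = (c - 3)*(c + 1)*(c - 3)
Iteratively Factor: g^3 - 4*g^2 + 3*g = (g - 1)*(g^2 - 3*g) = (g - 3)*(g - 1)*(g)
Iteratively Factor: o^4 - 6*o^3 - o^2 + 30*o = (o + 2)*(o^3 - 8*o^2 + 15*o) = (o - 5)*(o + 2)*(o^2 - 3*o) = o*(o - 5)*(o + 2)*(o - 3)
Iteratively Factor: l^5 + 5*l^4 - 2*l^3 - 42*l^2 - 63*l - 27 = (l + 3)*(l^4 + 2*l^3 - 8*l^2 - 18*l - 9) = (l + 1)*(l + 3)*(l^3 + l^2 - 9*l - 9) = (l + 1)^2*(l + 3)*(l^2 - 9) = (l - 3)*(l + 1)^2*(l + 3)*(l + 3)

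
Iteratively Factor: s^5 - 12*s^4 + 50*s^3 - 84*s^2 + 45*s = (s - 3)*(s^4 - 9*s^3 + 23*s^2 - 15*s) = (s - 3)^2*(s^3 - 6*s^2 + 5*s) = (s - 3)^2*(s - 1)*(s^2 - 5*s) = s*(s - 3)^2*(s - 1)*(s - 5)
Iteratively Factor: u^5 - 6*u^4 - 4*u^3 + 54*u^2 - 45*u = (u - 1)*(u^4 - 5*u^3 - 9*u^2 + 45*u) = (u - 1)*(u + 3)*(u^3 - 8*u^2 + 15*u) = u*(u - 1)*(u + 3)*(u^2 - 8*u + 15) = u*(u - 5)*(u - 1)*(u + 3)*(u - 3)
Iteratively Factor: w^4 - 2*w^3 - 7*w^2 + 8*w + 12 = (w - 2)*(w^3 - 7*w - 6) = (w - 2)*(w + 2)*(w^2 - 2*w - 3) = (w - 3)*(w - 2)*(w + 2)*(w + 1)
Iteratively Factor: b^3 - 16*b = (b)*(b^2 - 16) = b*(b - 4)*(b + 4)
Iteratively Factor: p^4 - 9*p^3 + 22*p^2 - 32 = (p - 2)*(p^3 - 7*p^2 + 8*p + 16) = (p - 2)*(p + 1)*(p^2 - 8*p + 16) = (p - 4)*(p - 2)*(p + 1)*(p - 4)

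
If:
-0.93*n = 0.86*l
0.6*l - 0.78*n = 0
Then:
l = 0.00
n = 0.00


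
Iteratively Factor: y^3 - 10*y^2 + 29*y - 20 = (y - 5)*(y^2 - 5*y + 4) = (y - 5)*(y - 1)*(y - 4)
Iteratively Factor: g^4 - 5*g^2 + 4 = (g + 1)*(g^3 - g^2 - 4*g + 4) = (g - 1)*(g + 1)*(g^2 - 4) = (g - 1)*(g + 1)*(g + 2)*(g - 2)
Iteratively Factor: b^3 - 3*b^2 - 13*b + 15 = (b - 5)*(b^2 + 2*b - 3) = (b - 5)*(b - 1)*(b + 3)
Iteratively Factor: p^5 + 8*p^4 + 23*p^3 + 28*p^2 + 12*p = (p)*(p^4 + 8*p^3 + 23*p^2 + 28*p + 12) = p*(p + 2)*(p^3 + 6*p^2 + 11*p + 6) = p*(p + 2)^2*(p^2 + 4*p + 3) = p*(p + 1)*(p + 2)^2*(p + 3)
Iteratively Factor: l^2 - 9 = (l + 3)*(l - 3)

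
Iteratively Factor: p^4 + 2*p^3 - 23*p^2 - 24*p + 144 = (p - 3)*(p^3 + 5*p^2 - 8*p - 48) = (p - 3)*(p + 4)*(p^2 + p - 12) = (p - 3)*(p + 4)^2*(p - 3)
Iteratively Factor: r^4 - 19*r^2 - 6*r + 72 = (r - 4)*(r^3 + 4*r^2 - 3*r - 18) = (r - 4)*(r + 3)*(r^2 + r - 6) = (r - 4)*(r + 3)^2*(r - 2)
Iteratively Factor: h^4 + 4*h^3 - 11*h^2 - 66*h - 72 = (h + 2)*(h^3 + 2*h^2 - 15*h - 36) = (h + 2)*(h + 3)*(h^2 - h - 12) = (h + 2)*(h + 3)^2*(h - 4)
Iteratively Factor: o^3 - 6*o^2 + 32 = (o - 4)*(o^2 - 2*o - 8) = (o - 4)^2*(o + 2)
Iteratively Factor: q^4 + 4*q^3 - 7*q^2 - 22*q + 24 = (q - 2)*(q^3 + 6*q^2 + 5*q - 12) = (q - 2)*(q - 1)*(q^2 + 7*q + 12) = (q - 2)*(q - 1)*(q + 4)*(q + 3)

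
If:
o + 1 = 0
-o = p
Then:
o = -1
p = 1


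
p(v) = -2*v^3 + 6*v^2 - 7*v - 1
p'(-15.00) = -1537.00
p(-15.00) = 8204.00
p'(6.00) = -151.00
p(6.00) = -259.00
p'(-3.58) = -126.86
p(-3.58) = 192.72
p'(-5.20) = -231.64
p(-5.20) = 478.86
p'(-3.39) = -116.63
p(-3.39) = 169.60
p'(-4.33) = -171.45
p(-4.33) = 304.17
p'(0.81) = -1.22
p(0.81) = -3.80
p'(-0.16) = -9.07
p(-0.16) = 0.28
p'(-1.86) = -50.08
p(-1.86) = 45.65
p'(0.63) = -1.82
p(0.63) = -3.53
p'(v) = -6*v^2 + 12*v - 7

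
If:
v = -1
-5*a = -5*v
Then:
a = -1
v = -1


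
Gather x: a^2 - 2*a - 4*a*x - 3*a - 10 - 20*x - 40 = a^2 - 5*a + x*(-4*a - 20) - 50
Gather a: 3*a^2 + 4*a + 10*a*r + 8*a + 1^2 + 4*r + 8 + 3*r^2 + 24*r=3*a^2 + a*(10*r + 12) + 3*r^2 + 28*r + 9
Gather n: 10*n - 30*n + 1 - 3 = -20*n - 2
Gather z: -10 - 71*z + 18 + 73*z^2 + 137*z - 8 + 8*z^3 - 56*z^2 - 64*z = 8*z^3 + 17*z^2 + 2*z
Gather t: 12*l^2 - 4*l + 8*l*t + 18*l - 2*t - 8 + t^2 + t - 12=12*l^2 + 14*l + t^2 + t*(8*l - 1) - 20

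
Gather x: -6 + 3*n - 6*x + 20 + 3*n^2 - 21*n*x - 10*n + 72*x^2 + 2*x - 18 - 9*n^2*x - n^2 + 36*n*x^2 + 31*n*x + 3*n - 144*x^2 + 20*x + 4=2*n^2 - 4*n + x^2*(36*n - 72) + x*(-9*n^2 + 10*n + 16)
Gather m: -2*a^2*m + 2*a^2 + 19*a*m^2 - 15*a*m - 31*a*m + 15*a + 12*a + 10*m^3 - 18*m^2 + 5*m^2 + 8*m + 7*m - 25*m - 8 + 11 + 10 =2*a^2 + 27*a + 10*m^3 + m^2*(19*a - 13) + m*(-2*a^2 - 46*a - 10) + 13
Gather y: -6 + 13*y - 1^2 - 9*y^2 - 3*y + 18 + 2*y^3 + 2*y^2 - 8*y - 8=2*y^3 - 7*y^2 + 2*y + 3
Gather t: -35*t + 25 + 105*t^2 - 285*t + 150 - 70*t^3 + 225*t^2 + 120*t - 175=-70*t^3 + 330*t^2 - 200*t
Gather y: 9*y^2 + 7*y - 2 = 9*y^2 + 7*y - 2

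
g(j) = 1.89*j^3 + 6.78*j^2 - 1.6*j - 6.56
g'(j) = 5.67*j^2 + 13.56*j - 1.6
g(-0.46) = -4.57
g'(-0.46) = -6.64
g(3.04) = 104.33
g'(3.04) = 92.02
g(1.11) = 2.60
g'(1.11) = 20.44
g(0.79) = -2.66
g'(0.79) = 12.65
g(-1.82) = 7.42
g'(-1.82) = -7.50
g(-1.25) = 2.34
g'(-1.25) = -9.69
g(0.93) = -0.66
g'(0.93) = 15.91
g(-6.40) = -214.06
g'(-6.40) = 143.86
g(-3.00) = 8.23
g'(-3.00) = 8.75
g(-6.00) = -161.12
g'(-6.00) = 121.16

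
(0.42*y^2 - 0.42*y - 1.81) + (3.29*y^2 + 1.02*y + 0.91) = 3.71*y^2 + 0.6*y - 0.9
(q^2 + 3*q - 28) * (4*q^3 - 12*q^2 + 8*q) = 4*q^5 - 140*q^3 + 360*q^2 - 224*q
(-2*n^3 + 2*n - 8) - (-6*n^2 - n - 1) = -2*n^3 + 6*n^2 + 3*n - 7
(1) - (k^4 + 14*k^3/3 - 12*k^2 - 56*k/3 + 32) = -k^4 - 14*k^3/3 + 12*k^2 + 56*k/3 - 31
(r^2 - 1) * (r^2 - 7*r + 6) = r^4 - 7*r^3 + 5*r^2 + 7*r - 6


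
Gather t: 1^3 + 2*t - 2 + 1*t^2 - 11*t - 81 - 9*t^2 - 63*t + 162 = -8*t^2 - 72*t + 80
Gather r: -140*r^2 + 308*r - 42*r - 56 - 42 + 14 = -140*r^2 + 266*r - 84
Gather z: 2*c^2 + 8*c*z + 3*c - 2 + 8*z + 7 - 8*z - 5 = 2*c^2 + 8*c*z + 3*c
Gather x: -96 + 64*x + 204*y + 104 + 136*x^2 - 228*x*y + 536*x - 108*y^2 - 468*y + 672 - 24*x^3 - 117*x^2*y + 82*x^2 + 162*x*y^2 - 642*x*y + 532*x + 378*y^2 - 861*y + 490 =-24*x^3 + x^2*(218 - 117*y) + x*(162*y^2 - 870*y + 1132) + 270*y^2 - 1125*y + 1170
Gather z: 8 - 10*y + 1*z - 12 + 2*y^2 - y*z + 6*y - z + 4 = 2*y^2 - y*z - 4*y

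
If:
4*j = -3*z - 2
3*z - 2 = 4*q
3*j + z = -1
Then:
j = -1/5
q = -4/5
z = -2/5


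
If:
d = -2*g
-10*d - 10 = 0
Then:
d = -1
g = 1/2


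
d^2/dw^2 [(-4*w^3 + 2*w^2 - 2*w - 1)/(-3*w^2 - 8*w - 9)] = 2*(214*w^3 + 1053*w^2 + 882*w - 269)/(27*w^6 + 216*w^5 + 819*w^4 + 1808*w^3 + 2457*w^2 + 1944*w + 729)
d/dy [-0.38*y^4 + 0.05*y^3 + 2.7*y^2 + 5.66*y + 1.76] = -1.52*y^3 + 0.15*y^2 + 5.4*y + 5.66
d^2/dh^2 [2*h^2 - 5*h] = 4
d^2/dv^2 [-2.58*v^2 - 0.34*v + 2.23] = -5.16000000000000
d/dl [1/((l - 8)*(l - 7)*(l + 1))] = (-(l - 8)*(l - 7) - (l - 8)*(l + 1) - (l - 7)*(l + 1))/((l - 8)^2*(l - 7)^2*(l + 1)^2)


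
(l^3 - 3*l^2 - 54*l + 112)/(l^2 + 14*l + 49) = (l^2 - 10*l + 16)/(l + 7)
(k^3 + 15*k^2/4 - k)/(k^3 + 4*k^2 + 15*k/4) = (4*k^2 + 15*k - 4)/(4*k^2 + 16*k + 15)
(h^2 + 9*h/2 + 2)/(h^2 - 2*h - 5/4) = 2*(h + 4)/(2*h - 5)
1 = 1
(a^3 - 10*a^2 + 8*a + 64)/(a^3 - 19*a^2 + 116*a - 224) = (a + 2)/(a - 7)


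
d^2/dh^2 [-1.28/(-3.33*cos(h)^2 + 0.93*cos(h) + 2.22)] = (56.775168*(1 - cos(h)^2)^2 - 11.892096*cos(h)^3 + 67.344768*cos(h)^2 + 21.141504*cos(h) - 77.914368)/(-3.33*cos(h)^2 + 0.93*cos(h) + 2.22)^3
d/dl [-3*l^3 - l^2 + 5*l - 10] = -9*l^2 - 2*l + 5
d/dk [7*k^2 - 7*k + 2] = 14*k - 7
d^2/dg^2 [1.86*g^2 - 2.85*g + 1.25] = 3.72000000000000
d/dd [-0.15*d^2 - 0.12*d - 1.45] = -0.3*d - 0.12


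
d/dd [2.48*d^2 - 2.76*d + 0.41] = 4.96*d - 2.76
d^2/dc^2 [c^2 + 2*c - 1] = 2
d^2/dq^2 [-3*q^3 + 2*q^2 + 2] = 4 - 18*q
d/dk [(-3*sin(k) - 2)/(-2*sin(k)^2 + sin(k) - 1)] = (-6*sin(k)^2 - 8*sin(k) + 5)*cos(k)/(-sin(k) - cos(2*k) + 2)^2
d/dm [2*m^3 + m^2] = 2*m*(3*m + 1)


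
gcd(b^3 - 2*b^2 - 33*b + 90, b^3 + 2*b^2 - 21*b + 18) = b^2 + 3*b - 18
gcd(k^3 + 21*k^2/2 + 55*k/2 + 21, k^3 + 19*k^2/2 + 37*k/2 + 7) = k^2 + 9*k + 14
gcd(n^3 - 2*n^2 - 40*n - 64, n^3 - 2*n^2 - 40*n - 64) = n^3 - 2*n^2 - 40*n - 64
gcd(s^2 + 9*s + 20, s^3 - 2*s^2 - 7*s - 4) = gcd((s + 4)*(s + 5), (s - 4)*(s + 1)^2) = 1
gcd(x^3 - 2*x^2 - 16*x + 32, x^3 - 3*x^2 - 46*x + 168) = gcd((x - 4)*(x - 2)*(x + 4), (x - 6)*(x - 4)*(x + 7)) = x - 4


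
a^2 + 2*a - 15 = (a - 3)*(a + 5)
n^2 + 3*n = n*(n + 3)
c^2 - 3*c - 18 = (c - 6)*(c + 3)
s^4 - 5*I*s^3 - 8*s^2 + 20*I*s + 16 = (s - 2)*(s + 2)*(s - 4*I)*(s - I)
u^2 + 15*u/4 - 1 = (u - 1/4)*(u + 4)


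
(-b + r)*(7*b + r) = -7*b^2 + 6*b*r + r^2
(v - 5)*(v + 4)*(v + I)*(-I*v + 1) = -I*v^4 + 2*v^3 + I*v^3 - 2*v^2 + 21*I*v^2 - 40*v - I*v - 20*I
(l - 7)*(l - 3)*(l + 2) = l^3 - 8*l^2 + l + 42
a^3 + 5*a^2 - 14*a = a*(a - 2)*(a + 7)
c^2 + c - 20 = (c - 4)*(c + 5)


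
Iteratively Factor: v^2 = (v)*(v)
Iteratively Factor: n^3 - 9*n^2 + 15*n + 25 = (n - 5)*(n^2 - 4*n - 5) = (n - 5)^2*(n + 1)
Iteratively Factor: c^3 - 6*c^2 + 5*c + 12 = (c - 4)*(c^2 - 2*c - 3) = (c - 4)*(c + 1)*(c - 3)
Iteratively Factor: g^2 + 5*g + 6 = (g + 3)*(g + 2)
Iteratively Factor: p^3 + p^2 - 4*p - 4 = (p + 2)*(p^2 - p - 2) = (p + 1)*(p + 2)*(p - 2)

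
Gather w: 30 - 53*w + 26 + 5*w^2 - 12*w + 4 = 5*w^2 - 65*w + 60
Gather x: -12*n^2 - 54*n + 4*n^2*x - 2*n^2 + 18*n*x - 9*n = -14*n^2 - 63*n + x*(4*n^2 + 18*n)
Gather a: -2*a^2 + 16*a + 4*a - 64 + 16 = -2*a^2 + 20*a - 48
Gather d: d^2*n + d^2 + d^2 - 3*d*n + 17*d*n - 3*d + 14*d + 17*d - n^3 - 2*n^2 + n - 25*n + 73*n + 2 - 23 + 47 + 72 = d^2*(n + 2) + d*(14*n + 28) - n^3 - 2*n^2 + 49*n + 98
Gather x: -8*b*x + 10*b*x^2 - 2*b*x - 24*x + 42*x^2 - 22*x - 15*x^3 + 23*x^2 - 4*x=-15*x^3 + x^2*(10*b + 65) + x*(-10*b - 50)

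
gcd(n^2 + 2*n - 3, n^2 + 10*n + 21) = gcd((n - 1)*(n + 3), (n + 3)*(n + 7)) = n + 3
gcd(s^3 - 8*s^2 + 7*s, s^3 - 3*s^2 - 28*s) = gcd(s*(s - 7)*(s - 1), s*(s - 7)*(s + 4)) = s^2 - 7*s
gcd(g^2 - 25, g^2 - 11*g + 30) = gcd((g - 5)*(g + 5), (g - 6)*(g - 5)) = g - 5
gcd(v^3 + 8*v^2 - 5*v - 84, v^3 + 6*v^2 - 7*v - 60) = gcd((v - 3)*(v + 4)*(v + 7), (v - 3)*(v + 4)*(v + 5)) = v^2 + v - 12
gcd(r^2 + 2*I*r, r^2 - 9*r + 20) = 1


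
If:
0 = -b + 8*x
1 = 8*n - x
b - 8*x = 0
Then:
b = 8*x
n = x/8 + 1/8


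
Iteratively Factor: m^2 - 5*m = (m)*(m - 5)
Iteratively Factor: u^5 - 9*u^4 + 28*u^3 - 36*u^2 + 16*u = (u - 2)*(u^4 - 7*u^3 + 14*u^2 - 8*u) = (u - 4)*(u - 2)*(u^3 - 3*u^2 + 2*u) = (u - 4)*(u - 2)^2*(u^2 - u) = (u - 4)*(u - 2)^2*(u - 1)*(u)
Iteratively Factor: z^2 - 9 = (z - 3)*(z + 3)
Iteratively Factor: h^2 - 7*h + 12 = (h - 3)*(h - 4)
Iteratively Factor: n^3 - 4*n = (n - 2)*(n^2 + 2*n) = n*(n - 2)*(n + 2)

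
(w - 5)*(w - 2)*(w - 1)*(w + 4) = w^4 - 4*w^3 - 15*w^2 + 58*w - 40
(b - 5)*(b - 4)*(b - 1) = b^3 - 10*b^2 + 29*b - 20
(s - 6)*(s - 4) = s^2 - 10*s + 24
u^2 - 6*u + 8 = (u - 4)*(u - 2)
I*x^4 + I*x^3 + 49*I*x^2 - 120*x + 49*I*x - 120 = (x - 8*I)*(x + 3*I)*(x + 5*I)*(I*x + I)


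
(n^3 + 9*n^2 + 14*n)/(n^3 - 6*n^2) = (n^2 + 9*n + 14)/(n*(n - 6))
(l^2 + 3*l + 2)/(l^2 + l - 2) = (l + 1)/(l - 1)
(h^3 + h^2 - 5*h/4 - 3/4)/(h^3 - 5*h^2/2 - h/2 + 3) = (4*h^3 + 4*h^2 - 5*h - 3)/(2*(2*h^3 - 5*h^2 - h + 6))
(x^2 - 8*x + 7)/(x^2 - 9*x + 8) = (x - 7)/(x - 8)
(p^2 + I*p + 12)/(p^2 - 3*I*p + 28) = (p - 3*I)/(p - 7*I)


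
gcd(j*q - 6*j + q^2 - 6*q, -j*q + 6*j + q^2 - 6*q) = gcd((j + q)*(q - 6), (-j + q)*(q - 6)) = q - 6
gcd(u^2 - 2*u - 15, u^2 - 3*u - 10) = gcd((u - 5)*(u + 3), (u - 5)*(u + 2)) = u - 5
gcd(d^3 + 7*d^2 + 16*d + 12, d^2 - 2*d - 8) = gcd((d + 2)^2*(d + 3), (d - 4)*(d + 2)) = d + 2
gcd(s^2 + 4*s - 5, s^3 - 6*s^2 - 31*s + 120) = s + 5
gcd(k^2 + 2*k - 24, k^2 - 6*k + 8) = k - 4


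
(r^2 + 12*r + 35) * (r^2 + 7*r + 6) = r^4 + 19*r^3 + 125*r^2 + 317*r + 210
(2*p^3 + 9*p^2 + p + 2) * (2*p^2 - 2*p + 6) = 4*p^5 + 14*p^4 - 4*p^3 + 56*p^2 + 2*p + 12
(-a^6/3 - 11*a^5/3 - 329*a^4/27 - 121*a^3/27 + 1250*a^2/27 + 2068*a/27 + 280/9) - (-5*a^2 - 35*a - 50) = -a^6/3 - 11*a^5/3 - 329*a^4/27 - 121*a^3/27 + 1385*a^2/27 + 3013*a/27 + 730/9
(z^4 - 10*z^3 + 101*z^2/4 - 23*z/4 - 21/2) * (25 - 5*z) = -5*z^5 + 75*z^4 - 1505*z^3/4 + 660*z^2 - 365*z/4 - 525/2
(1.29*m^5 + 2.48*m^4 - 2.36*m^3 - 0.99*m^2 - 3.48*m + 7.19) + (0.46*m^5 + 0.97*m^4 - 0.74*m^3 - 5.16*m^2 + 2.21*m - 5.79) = 1.75*m^5 + 3.45*m^4 - 3.1*m^3 - 6.15*m^2 - 1.27*m + 1.4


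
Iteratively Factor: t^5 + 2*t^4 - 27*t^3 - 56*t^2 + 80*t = (t + 4)*(t^4 - 2*t^3 - 19*t^2 + 20*t) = t*(t + 4)*(t^3 - 2*t^2 - 19*t + 20) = t*(t - 5)*(t + 4)*(t^2 + 3*t - 4) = t*(t - 5)*(t - 1)*(t + 4)*(t + 4)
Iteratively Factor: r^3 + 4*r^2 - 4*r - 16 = (r + 4)*(r^2 - 4) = (r - 2)*(r + 4)*(r + 2)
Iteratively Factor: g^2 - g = (g - 1)*(g)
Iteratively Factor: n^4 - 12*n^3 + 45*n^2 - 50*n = (n - 5)*(n^3 - 7*n^2 + 10*n) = (n - 5)^2*(n^2 - 2*n) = (n - 5)^2*(n - 2)*(n)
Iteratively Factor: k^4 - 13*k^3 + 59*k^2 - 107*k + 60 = (k - 5)*(k^3 - 8*k^2 + 19*k - 12) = (k - 5)*(k - 4)*(k^2 - 4*k + 3) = (k - 5)*(k - 4)*(k - 1)*(k - 3)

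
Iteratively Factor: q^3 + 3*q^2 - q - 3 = (q + 1)*(q^2 + 2*q - 3) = (q - 1)*(q + 1)*(q + 3)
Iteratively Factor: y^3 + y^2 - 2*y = (y)*(y^2 + y - 2) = y*(y + 2)*(y - 1)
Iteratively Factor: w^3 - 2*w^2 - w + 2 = (w + 1)*(w^2 - 3*w + 2) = (w - 1)*(w + 1)*(w - 2)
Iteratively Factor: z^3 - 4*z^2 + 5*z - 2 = (z - 2)*(z^2 - 2*z + 1) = (z - 2)*(z - 1)*(z - 1)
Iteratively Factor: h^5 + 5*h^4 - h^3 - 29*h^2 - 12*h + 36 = (h + 2)*(h^4 + 3*h^3 - 7*h^2 - 15*h + 18) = (h - 2)*(h + 2)*(h^3 + 5*h^2 + 3*h - 9) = (h - 2)*(h + 2)*(h + 3)*(h^2 + 2*h - 3) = (h - 2)*(h + 2)*(h + 3)^2*(h - 1)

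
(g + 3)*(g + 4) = g^2 + 7*g + 12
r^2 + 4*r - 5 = (r - 1)*(r + 5)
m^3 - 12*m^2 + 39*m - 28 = (m - 7)*(m - 4)*(m - 1)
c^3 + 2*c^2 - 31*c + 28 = (c - 4)*(c - 1)*(c + 7)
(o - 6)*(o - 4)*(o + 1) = o^3 - 9*o^2 + 14*o + 24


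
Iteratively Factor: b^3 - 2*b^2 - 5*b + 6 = (b - 3)*(b^2 + b - 2) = (b - 3)*(b - 1)*(b + 2)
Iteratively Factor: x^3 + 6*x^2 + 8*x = (x + 2)*(x^2 + 4*x) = x*(x + 2)*(x + 4)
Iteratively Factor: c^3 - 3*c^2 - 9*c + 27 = (c + 3)*(c^2 - 6*c + 9) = (c - 3)*(c + 3)*(c - 3)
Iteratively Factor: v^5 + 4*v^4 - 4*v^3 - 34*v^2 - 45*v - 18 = (v - 3)*(v^4 + 7*v^3 + 17*v^2 + 17*v + 6) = (v - 3)*(v + 1)*(v^3 + 6*v^2 + 11*v + 6) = (v - 3)*(v + 1)*(v + 2)*(v^2 + 4*v + 3) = (v - 3)*(v + 1)*(v + 2)*(v + 3)*(v + 1)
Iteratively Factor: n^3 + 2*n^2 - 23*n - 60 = (n + 3)*(n^2 - n - 20) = (n - 5)*(n + 3)*(n + 4)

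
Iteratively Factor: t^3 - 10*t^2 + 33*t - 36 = (t - 3)*(t^2 - 7*t + 12) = (t - 4)*(t - 3)*(t - 3)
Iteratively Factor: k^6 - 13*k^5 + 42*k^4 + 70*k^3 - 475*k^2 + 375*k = (k - 5)*(k^5 - 8*k^4 + 2*k^3 + 80*k^2 - 75*k) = (k - 5)*(k - 1)*(k^4 - 7*k^3 - 5*k^2 + 75*k) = k*(k - 5)*(k - 1)*(k^3 - 7*k^2 - 5*k + 75) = k*(k - 5)^2*(k - 1)*(k^2 - 2*k - 15) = k*(k - 5)^2*(k - 1)*(k + 3)*(k - 5)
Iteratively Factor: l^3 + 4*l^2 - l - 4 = (l - 1)*(l^2 + 5*l + 4) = (l - 1)*(l + 4)*(l + 1)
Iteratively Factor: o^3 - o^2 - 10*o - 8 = (o + 1)*(o^2 - 2*o - 8) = (o + 1)*(o + 2)*(o - 4)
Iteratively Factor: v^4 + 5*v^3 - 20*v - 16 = (v + 1)*(v^3 + 4*v^2 - 4*v - 16) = (v + 1)*(v + 4)*(v^2 - 4) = (v + 1)*(v + 2)*(v + 4)*(v - 2)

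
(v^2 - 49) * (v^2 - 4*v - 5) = v^4 - 4*v^3 - 54*v^2 + 196*v + 245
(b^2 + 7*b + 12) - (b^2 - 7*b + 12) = 14*b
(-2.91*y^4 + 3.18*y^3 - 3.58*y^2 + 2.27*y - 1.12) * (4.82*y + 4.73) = -14.0262*y^5 + 1.5633*y^4 - 2.2142*y^3 - 5.992*y^2 + 5.3387*y - 5.2976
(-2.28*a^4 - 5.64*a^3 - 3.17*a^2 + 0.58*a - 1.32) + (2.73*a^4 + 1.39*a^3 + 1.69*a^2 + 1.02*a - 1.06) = 0.45*a^4 - 4.25*a^3 - 1.48*a^2 + 1.6*a - 2.38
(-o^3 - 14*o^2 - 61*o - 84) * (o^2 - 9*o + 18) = -o^5 - 5*o^4 + 47*o^3 + 213*o^2 - 342*o - 1512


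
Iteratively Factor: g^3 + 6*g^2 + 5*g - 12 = (g + 3)*(g^2 + 3*g - 4) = (g + 3)*(g + 4)*(g - 1)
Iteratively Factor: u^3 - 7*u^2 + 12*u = (u)*(u^2 - 7*u + 12) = u*(u - 3)*(u - 4)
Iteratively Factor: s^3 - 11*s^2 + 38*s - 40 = (s - 2)*(s^2 - 9*s + 20) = (s - 4)*(s - 2)*(s - 5)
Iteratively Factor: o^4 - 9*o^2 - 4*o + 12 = (o + 2)*(o^3 - 2*o^2 - 5*o + 6) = (o + 2)^2*(o^2 - 4*o + 3) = (o - 1)*(o + 2)^2*(o - 3)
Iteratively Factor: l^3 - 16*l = (l + 4)*(l^2 - 4*l) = l*(l + 4)*(l - 4)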